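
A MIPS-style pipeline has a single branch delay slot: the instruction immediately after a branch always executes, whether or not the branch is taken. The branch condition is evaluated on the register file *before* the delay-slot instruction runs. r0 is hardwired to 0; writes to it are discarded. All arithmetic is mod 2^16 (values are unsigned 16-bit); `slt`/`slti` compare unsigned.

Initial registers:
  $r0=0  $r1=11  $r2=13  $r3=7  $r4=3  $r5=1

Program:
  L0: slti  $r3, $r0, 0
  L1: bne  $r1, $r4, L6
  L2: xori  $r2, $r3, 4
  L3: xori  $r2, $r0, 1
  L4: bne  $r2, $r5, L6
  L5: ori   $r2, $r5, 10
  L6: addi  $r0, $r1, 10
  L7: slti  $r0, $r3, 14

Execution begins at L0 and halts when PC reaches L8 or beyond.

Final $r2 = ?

4

  step pc=0: slti  $r3, $r0, 0  regs=(0,11,13,0,3,1)
  step pc=1: bne  $r1, $r4, L6  cond=T  regs=(0,11,13,0,3,1)
  step pc=2: xori  $r2, $r3, 4  regs=(0,11,4,0,3,1)
  step pc=6: addi  $r0, $r1, 10  regs=(0,11,4,0,3,1)
  step pc=7: slti  $r0, $r3, 14  regs=(0,11,4,0,3,1)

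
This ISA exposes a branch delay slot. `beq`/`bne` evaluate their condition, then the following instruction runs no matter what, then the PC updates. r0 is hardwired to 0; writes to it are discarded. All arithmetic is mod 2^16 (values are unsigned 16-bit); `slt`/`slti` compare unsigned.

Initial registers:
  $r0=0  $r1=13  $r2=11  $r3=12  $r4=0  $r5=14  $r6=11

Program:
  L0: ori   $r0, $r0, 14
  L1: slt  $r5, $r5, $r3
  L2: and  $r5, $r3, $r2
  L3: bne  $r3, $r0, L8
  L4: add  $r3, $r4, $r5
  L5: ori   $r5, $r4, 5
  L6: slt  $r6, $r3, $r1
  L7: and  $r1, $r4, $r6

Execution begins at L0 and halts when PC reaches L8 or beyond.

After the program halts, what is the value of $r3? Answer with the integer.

PC=0  ori   $r0, $r0, 14     | $r0=0 $r1=13 $r2=11 $r3=12 $r4=0 $r5=14 $r6=11
PC=1  slt  $r5, $r5, $r3     | $r0=0 $r1=13 $r2=11 $r3=12 $r4=0 $r5=0 $r6=11
PC=2  and  $r5, $r3, $r2     | $r0=0 $r1=13 $r2=11 $r3=12 $r4=0 $r5=8 $r6=11
PC=3  bne  $r3, $r0, L8      | $r0=0 $r1=13 $r2=11 $r3=12 $r4=0 $r5=8 $r6=11  [TAKEN]
PC=4  add  $r3, $r4, $r5     | $r0=0 $r1=13 $r2=11 $r3=8 $r4=0 $r5=8 $r6=11

8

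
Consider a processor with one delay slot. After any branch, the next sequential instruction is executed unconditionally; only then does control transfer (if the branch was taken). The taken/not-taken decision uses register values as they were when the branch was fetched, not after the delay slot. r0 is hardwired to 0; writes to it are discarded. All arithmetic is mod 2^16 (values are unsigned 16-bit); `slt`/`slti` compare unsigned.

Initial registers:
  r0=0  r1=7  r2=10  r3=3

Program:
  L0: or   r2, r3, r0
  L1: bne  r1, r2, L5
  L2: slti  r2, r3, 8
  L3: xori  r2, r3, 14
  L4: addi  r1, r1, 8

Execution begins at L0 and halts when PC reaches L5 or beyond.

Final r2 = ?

[0] or   r2, r3, r0  →  {r0:0, r1:7, r2:3, r3:3}
[1] bne  r1, r2, L5  →  {r0:0, r1:7, r2:3, r3:3}  ⟨branch taken⟩
[2] slti  r2, r3, 8  →  {r0:0, r1:7, r2:1, r3:3}

1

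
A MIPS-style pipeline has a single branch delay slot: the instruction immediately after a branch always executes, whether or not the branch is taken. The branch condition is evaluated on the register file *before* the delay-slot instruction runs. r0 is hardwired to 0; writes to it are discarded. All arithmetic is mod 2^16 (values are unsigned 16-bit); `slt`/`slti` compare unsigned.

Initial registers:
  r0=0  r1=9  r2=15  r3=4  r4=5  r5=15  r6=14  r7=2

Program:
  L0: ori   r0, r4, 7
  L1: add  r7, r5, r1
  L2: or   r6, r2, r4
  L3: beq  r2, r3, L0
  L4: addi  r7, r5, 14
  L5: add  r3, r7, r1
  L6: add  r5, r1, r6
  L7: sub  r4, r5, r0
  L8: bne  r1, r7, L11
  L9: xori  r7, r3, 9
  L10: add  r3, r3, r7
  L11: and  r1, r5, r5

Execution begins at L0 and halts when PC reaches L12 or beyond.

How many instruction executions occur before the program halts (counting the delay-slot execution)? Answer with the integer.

11

[0] ori   r0, r4, 7  →  {r0:0, r1:9, r2:15, r3:4, r4:5, r5:15, r6:14, r7:2}
[1] add  r7, r5, r1  →  {r0:0, r1:9, r2:15, r3:4, r4:5, r5:15, r6:14, r7:24}
[2] or   r6, r2, r4  →  {r0:0, r1:9, r2:15, r3:4, r4:5, r5:15, r6:15, r7:24}
[3] beq  r2, r3, L0  →  {r0:0, r1:9, r2:15, r3:4, r4:5, r5:15, r6:15, r7:24}  ⟨branch fallthrough⟩
[4] addi  r7, r5, 14  →  {r0:0, r1:9, r2:15, r3:4, r4:5, r5:15, r6:15, r7:29}
[5] add  r3, r7, r1  →  {r0:0, r1:9, r2:15, r3:38, r4:5, r5:15, r6:15, r7:29}
[6] add  r5, r1, r6  →  {r0:0, r1:9, r2:15, r3:38, r4:5, r5:24, r6:15, r7:29}
[7] sub  r4, r5, r0  →  {r0:0, r1:9, r2:15, r3:38, r4:24, r5:24, r6:15, r7:29}
[8] bne  r1, r7, L11  →  {r0:0, r1:9, r2:15, r3:38, r4:24, r5:24, r6:15, r7:29}  ⟨branch taken⟩
[9] xori  r7, r3, 9  →  {r0:0, r1:9, r2:15, r3:38, r4:24, r5:24, r6:15, r7:47}
[11] and  r1, r5, r5  →  {r0:0, r1:24, r2:15, r3:38, r4:24, r5:24, r6:15, r7:47}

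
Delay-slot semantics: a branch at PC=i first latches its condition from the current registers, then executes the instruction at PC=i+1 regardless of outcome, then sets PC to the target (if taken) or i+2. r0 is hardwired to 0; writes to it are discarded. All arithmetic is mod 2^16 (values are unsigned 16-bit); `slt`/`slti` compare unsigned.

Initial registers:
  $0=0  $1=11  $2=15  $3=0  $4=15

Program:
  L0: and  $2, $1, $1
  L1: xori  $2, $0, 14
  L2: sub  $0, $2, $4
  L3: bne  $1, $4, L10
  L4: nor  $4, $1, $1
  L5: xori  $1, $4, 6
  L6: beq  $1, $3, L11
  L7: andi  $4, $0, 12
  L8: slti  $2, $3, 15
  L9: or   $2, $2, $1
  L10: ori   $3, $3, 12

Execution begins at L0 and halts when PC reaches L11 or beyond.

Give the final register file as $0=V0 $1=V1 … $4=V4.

$0=0 $1=11 $2=14 $3=12 $4=65524

#0 and  $2, $1, $1 ; 0/11/11/0/15
#1 xori  $2, $0, 14 ; 0/11/14/0/15
#2 sub  $0, $2, $4 ; 0/11/14/0/15
#3 bne  $1, $4, L10 ; 0/11/14/0/15 ; →target
#4 nor  $4, $1, $1 ; 0/11/14/0/65524
#10 ori   $3, $3, 12 ; 0/11/14/12/65524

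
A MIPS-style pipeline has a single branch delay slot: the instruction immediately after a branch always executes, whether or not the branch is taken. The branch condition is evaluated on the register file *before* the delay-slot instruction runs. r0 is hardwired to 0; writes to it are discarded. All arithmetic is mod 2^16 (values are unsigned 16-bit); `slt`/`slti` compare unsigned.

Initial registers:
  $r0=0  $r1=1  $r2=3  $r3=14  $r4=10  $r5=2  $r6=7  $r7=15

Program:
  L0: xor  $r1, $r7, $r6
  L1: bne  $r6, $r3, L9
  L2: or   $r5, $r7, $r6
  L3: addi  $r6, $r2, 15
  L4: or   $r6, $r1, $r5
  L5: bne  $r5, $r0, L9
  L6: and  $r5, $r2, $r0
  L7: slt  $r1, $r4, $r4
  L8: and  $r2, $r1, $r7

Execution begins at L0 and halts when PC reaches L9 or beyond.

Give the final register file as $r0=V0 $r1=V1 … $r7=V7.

[0] xor  $r1, $r7, $r6  →  {$r0:0, $r1:8, $r2:3, $r3:14, $r4:10, $r5:2, $r6:7, $r7:15}
[1] bne  $r6, $r3, L9  →  {$r0:0, $r1:8, $r2:3, $r3:14, $r4:10, $r5:2, $r6:7, $r7:15}  ⟨branch taken⟩
[2] or   $r5, $r7, $r6  →  {$r0:0, $r1:8, $r2:3, $r3:14, $r4:10, $r5:15, $r6:7, $r7:15}

$r0=0 $r1=8 $r2=3 $r3=14 $r4=10 $r5=15 $r6=7 $r7=15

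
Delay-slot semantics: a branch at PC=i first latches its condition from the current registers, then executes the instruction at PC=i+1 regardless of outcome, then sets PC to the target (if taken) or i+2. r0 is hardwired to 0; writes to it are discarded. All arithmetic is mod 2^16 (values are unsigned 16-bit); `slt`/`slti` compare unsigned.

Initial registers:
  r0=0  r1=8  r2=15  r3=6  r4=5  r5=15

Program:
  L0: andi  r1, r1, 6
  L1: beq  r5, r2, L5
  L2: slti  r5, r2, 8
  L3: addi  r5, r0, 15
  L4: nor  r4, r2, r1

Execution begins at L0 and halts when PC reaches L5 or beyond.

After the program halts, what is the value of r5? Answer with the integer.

PC=0  andi  r1, r1, 6        | r0=0 r1=0 r2=15 r3=6 r4=5 r5=15
PC=1  beq  r5, r2, L5        | r0=0 r1=0 r2=15 r3=6 r4=5 r5=15  [TAKEN]
PC=2  slti  r5, r2, 8        | r0=0 r1=0 r2=15 r3=6 r4=5 r5=0

0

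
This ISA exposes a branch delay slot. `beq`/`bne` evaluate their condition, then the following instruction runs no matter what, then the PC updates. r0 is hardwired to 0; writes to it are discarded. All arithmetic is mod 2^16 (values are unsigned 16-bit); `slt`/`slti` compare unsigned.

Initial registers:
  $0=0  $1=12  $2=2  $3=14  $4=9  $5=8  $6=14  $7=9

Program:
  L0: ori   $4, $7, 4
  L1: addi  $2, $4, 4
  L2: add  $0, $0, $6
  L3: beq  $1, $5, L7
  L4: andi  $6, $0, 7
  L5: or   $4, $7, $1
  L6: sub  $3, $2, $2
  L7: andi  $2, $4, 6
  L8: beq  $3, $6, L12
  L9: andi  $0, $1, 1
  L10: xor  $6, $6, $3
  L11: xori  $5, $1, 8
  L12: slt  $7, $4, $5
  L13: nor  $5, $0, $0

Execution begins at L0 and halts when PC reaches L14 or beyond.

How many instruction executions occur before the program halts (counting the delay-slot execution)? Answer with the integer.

12

[0] ori   $4, $7, 4  →  {$0:0, $1:12, $2:2, $3:14, $4:13, $5:8, $6:14, $7:9}
[1] addi  $2, $4, 4  →  {$0:0, $1:12, $2:17, $3:14, $4:13, $5:8, $6:14, $7:9}
[2] add  $0, $0, $6  →  {$0:0, $1:12, $2:17, $3:14, $4:13, $5:8, $6:14, $7:9}
[3] beq  $1, $5, L7  →  {$0:0, $1:12, $2:17, $3:14, $4:13, $5:8, $6:14, $7:9}  ⟨branch fallthrough⟩
[4] andi  $6, $0, 7  →  {$0:0, $1:12, $2:17, $3:14, $4:13, $5:8, $6:0, $7:9}
[5] or   $4, $7, $1  →  {$0:0, $1:12, $2:17, $3:14, $4:13, $5:8, $6:0, $7:9}
[6] sub  $3, $2, $2  →  {$0:0, $1:12, $2:17, $3:0, $4:13, $5:8, $6:0, $7:9}
[7] andi  $2, $4, 6  →  {$0:0, $1:12, $2:4, $3:0, $4:13, $5:8, $6:0, $7:9}
[8] beq  $3, $6, L12  →  {$0:0, $1:12, $2:4, $3:0, $4:13, $5:8, $6:0, $7:9}  ⟨branch taken⟩
[9] andi  $0, $1, 1  →  {$0:0, $1:12, $2:4, $3:0, $4:13, $5:8, $6:0, $7:9}
[12] slt  $7, $4, $5  →  {$0:0, $1:12, $2:4, $3:0, $4:13, $5:8, $6:0, $7:0}
[13] nor  $5, $0, $0  →  {$0:0, $1:12, $2:4, $3:0, $4:13, $5:65535, $6:0, $7:0}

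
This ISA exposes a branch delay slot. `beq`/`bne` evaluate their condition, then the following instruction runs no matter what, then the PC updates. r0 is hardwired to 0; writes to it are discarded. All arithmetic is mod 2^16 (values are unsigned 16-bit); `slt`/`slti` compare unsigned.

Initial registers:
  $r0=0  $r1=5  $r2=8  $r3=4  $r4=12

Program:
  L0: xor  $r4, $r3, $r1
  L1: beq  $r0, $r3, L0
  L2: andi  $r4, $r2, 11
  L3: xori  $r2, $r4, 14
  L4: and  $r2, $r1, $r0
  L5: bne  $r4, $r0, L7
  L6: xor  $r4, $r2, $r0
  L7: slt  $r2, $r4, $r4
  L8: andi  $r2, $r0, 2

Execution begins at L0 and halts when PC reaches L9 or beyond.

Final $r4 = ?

0

  step pc=0: xor  $r4, $r3, $r1  regs=(0,5,8,4,1)
  step pc=1: beq  $r0, $r3, L0  cond=F  regs=(0,5,8,4,1)
  step pc=2: andi  $r4, $r2, 11  regs=(0,5,8,4,8)
  step pc=3: xori  $r2, $r4, 14  regs=(0,5,6,4,8)
  step pc=4: and  $r2, $r1, $r0  regs=(0,5,0,4,8)
  step pc=5: bne  $r4, $r0, L7  cond=T  regs=(0,5,0,4,8)
  step pc=6: xor  $r4, $r2, $r0  regs=(0,5,0,4,0)
  step pc=7: slt  $r2, $r4, $r4  regs=(0,5,0,4,0)
  step pc=8: andi  $r2, $r0, 2  regs=(0,5,0,4,0)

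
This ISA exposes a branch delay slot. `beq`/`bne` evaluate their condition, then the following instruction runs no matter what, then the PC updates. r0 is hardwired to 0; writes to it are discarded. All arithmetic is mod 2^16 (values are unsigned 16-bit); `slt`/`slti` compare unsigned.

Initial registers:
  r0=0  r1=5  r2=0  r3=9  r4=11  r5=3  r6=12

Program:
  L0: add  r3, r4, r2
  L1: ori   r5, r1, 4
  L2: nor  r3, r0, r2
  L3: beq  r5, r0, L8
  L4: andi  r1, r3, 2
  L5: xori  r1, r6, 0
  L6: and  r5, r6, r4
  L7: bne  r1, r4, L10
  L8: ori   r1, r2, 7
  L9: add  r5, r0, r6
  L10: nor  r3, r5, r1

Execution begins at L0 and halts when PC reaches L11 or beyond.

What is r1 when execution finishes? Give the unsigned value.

7

PC=0  add  r3, r4, r2        | r0=0 r1=5 r2=0 r3=11 r4=11 r5=3 r6=12
PC=1  ori   r5, r1, 4        | r0=0 r1=5 r2=0 r3=11 r4=11 r5=5 r6=12
PC=2  nor  r3, r0, r2        | r0=0 r1=5 r2=0 r3=65535 r4=11 r5=5 r6=12
PC=3  beq  r5, r0, L8        | r0=0 r1=5 r2=0 r3=65535 r4=11 r5=5 r6=12  [not taken]
PC=4  andi  r1, r3, 2        | r0=0 r1=2 r2=0 r3=65535 r4=11 r5=5 r6=12
PC=5  xori  r1, r6, 0        | r0=0 r1=12 r2=0 r3=65535 r4=11 r5=5 r6=12
PC=6  and  r5, r6, r4        | r0=0 r1=12 r2=0 r3=65535 r4=11 r5=8 r6=12
PC=7  bne  r1, r4, L10       | r0=0 r1=12 r2=0 r3=65535 r4=11 r5=8 r6=12  [TAKEN]
PC=8  ori   r1, r2, 7        | r0=0 r1=7 r2=0 r3=65535 r4=11 r5=8 r6=12
PC=10 nor  r3, r5, r1        | r0=0 r1=7 r2=0 r3=65520 r4=11 r5=8 r6=12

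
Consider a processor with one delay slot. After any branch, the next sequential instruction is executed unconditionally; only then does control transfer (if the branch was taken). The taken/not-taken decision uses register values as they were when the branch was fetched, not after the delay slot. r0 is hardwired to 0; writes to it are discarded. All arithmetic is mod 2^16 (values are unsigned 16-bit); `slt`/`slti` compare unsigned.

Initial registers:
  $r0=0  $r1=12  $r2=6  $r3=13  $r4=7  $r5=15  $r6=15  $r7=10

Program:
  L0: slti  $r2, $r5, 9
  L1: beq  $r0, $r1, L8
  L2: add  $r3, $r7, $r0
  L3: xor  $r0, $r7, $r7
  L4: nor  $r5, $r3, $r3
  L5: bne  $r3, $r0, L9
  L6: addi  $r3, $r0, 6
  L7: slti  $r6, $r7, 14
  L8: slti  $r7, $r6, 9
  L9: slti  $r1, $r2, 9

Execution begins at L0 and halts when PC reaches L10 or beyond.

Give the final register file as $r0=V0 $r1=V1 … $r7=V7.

$r0=0 $r1=1 $r2=0 $r3=6 $r4=7 $r5=65525 $r6=15 $r7=10

  step pc=0: slti  $r2, $r5, 9  regs=(0,12,0,13,7,15,15,10)
  step pc=1: beq  $r0, $r1, L8  cond=F  regs=(0,12,0,13,7,15,15,10)
  step pc=2: add  $r3, $r7, $r0  regs=(0,12,0,10,7,15,15,10)
  step pc=3: xor  $r0, $r7, $r7  regs=(0,12,0,10,7,15,15,10)
  step pc=4: nor  $r5, $r3, $r3  regs=(0,12,0,10,7,65525,15,10)
  step pc=5: bne  $r3, $r0, L9  cond=T  regs=(0,12,0,10,7,65525,15,10)
  step pc=6: addi  $r3, $r0, 6  regs=(0,12,0,6,7,65525,15,10)
  step pc=9: slti  $r1, $r2, 9  regs=(0,1,0,6,7,65525,15,10)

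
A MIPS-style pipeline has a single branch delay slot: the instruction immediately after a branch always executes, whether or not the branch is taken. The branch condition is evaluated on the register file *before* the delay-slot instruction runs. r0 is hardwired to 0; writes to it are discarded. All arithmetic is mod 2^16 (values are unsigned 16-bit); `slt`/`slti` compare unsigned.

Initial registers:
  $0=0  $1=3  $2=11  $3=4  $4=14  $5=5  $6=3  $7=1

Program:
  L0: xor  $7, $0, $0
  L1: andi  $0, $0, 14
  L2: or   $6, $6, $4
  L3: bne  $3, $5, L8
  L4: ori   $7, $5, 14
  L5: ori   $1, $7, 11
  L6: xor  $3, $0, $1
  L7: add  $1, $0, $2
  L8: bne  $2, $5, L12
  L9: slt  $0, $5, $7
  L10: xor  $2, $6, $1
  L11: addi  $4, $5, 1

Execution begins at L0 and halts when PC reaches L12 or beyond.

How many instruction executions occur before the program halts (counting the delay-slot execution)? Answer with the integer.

[0] xor  $7, $0, $0  →  {$0:0, $1:3, $2:11, $3:4, $4:14, $5:5, $6:3, $7:0}
[1] andi  $0, $0, 14  →  {$0:0, $1:3, $2:11, $3:4, $4:14, $5:5, $6:3, $7:0}
[2] or   $6, $6, $4  →  {$0:0, $1:3, $2:11, $3:4, $4:14, $5:5, $6:15, $7:0}
[3] bne  $3, $5, L8  →  {$0:0, $1:3, $2:11, $3:4, $4:14, $5:5, $6:15, $7:0}  ⟨branch taken⟩
[4] ori   $7, $5, 14  →  {$0:0, $1:3, $2:11, $3:4, $4:14, $5:5, $6:15, $7:15}
[8] bne  $2, $5, L12  →  {$0:0, $1:3, $2:11, $3:4, $4:14, $5:5, $6:15, $7:15}  ⟨branch taken⟩
[9] slt  $0, $5, $7  →  {$0:0, $1:3, $2:11, $3:4, $4:14, $5:5, $6:15, $7:15}

7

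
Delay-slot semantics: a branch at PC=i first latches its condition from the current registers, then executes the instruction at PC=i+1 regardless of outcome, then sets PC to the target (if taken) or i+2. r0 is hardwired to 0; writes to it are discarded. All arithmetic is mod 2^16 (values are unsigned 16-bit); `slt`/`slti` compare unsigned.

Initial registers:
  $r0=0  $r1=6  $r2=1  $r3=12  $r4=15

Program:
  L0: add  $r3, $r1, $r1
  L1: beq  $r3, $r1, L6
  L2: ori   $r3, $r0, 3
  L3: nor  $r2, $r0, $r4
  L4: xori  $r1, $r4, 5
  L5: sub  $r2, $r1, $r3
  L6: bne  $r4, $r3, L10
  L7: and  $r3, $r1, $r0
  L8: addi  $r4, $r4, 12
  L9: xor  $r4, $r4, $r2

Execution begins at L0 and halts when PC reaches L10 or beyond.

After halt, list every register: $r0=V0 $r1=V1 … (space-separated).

#0 add  $r3, $r1, $r1 ; 0/6/1/12/15
#1 beq  $r3, $r1, L6 ; 0/6/1/12/15 ; →fallthru
#2 ori   $r3, $r0, 3 ; 0/6/1/3/15
#3 nor  $r2, $r0, $r4 ; 0/6/65520/3/15
#4 xori  $r1, $r4, 5 ; 0/10/65520/3/15
#5 sub  $r2, $r1, $r3 ; 0/10/7/3/15
#6 bne  $r4, $r3, L10 ; 0/10/7/3/15 ; →target
#7 and  $r3, $r1, $r0 ; 0/10/7/0/15

$r0=0 $r1=10 $r2=7 $r3=0 $r4=15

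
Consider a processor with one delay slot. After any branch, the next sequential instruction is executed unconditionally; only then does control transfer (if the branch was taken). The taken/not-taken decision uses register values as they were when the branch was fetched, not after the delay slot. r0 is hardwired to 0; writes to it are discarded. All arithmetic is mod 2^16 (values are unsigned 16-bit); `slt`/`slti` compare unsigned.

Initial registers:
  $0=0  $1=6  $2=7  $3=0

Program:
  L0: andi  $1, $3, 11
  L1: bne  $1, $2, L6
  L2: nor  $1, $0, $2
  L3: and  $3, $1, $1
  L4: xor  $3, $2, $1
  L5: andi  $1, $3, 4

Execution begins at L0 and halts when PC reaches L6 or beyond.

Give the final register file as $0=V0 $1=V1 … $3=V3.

$0=0 $1=65528 $2=7 $3=0

[0] andi  $1, $3, 11  →  {$0:0, $1:0, $2:7, $3:0}
[1] bne  $1, $2, L6  →  {$0:0, $1:0, $2:7, $3:0}  ⟨branch taken⟩
[2] nor  $1, $0, $2  →  {$0:0, $1:65528, $2:7, $3:0}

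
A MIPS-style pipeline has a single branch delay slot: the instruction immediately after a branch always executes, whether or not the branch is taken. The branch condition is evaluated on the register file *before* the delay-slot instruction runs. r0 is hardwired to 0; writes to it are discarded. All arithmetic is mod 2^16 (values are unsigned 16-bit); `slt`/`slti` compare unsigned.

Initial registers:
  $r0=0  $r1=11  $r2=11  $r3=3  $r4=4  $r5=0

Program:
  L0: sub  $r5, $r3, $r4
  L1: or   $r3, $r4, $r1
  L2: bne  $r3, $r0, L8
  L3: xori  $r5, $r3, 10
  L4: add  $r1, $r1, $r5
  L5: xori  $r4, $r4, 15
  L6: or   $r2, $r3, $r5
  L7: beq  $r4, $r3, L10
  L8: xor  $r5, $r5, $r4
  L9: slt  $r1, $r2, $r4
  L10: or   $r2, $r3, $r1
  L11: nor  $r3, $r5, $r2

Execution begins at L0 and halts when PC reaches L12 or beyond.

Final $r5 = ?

1

[0] sub  $r5, $r3, $r4  →  {$r0:0, $r1:11, $r2:11, $r3:3, $r4:4, $r5:65535}
[1] or   $r3, $r4, $r1  →  {$r0:0, $r1:11, $r2:11, $r3:15, $r4:4, $r5:65535}
[2] bne  $r3, $r0, L8  →  {$r0:0, $r1:11, $r2:11, $r3:15, $r4:4, $r5:65535}  ⟨branch taken⟩
[3] xori  $r5, $r3, 10  →  {$r0:0, $r1:11, $r2:11, $r3:15, $r4:4, $r5:5}
[8] xor  $r5, $r5, $r4  →  {$r0:0, $r1:11, $r2:11, $r3:15, $r4:4, $r5:1}
[9] slt  $r1, $r2, $r4  →  {$r0:0, $r1:0, $r2:11, $r3:15, $r4:4, $r5:1}
[10] or   $r2, $r3, $r1  →  {$r0:0, $r1:0, $r2:15, $r3:15, $r4:4, $r5:1}
[11] nor  $r3, $r5, $r2  →  {$r0:0, $r1:0, $r2:15, $r3:65520, $r4:4, $r5:1}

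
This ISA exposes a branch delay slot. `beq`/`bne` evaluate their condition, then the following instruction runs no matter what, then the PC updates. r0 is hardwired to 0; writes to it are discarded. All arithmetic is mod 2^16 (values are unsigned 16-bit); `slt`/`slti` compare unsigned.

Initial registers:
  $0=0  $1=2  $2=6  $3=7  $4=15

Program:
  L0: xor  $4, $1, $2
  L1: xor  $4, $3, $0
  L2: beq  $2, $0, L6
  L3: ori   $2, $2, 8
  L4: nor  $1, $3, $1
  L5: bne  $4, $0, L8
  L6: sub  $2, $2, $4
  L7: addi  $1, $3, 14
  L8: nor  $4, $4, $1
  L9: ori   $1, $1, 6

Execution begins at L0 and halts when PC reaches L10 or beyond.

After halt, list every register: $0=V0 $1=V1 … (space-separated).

PC=0  xor  $4, $1, $2        | $0=0 $1=2 $2=6 $3=7 $4=4
PC=1  xor  $4, $3, $0        | $0=0 $1=2 $2=6 $3=7 $4=7
PC=2  beq  $2, $0, L6        | $0=0 $1=2 $2=6 $3=7 $4=7  [not taken]
PC=3  ori   $2, $2, 8        | $0=0 $1=2 $2=14 $3=7 $4=7
PC=4  nor  $1, $3, $1        | $0=0 $1=65528 $2=14 $3=7 $4=7
PC=5  bne  $4, $0, L8        | $0=0 $1=65528 $2=14 $3=7 $4=7  [TAKEN]
PC=6  sub  $2, $2, $4        | $0=0 $1=65528 $2=7 $3=7 $4=7
PC=8  nor  $4, $4, $1        | $0=0 $1=65528 $2=7 $3=7 $4=0
PC=9  ori   $1, $1, 6        | $0=0 $1=65534 $2=7 $3=7 $4=0

$0=0 $1=65534 $2=7 $3=7 $4=0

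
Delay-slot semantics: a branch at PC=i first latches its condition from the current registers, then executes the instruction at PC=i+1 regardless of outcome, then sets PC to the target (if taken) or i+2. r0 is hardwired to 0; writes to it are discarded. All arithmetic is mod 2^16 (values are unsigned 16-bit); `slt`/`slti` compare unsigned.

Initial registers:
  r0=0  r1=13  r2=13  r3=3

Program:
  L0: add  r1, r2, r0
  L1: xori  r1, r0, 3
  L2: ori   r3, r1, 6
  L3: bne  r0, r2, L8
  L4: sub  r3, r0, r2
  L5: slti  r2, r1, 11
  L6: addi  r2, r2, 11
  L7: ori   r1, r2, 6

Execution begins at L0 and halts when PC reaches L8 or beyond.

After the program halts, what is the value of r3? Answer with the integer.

65523

  step pc=0: add  r1, r2, r0  regs=(0,13,13,3)
  step pc=1: xori  r1, r0, 3  regs=(0,3,13,3)
  step pc=2: ori   r3, r1, 6  regs=(0,3,13,7)
  step pc=3: bne  r0, r2, L8  cond=T  regs=(0,3,13,7)
  step pc=4: sub  r3, r0, r2  regs=(0,3,13,65523)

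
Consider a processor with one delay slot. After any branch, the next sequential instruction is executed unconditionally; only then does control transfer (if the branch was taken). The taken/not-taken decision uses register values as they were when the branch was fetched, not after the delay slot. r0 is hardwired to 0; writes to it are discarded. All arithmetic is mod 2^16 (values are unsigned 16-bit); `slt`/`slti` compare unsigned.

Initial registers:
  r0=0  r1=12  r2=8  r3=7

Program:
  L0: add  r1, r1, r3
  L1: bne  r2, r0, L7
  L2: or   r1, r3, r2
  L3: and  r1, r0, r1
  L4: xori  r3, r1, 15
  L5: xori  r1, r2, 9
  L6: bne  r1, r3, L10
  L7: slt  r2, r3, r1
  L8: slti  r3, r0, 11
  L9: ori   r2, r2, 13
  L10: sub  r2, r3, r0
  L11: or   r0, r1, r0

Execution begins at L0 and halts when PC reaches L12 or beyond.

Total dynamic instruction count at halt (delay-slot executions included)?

  step pc=0: add  r1, r1, r3  regs=(0,19,8,7)
  step pc=1: bne  r2, r0, L7  cond=T  regs=(0,19,8,7)
  step pc=2: or   r1, r3, r2  regs=(0,15,8,7)
  step pc=7: slt  r2, r3, r1  regs=(0,15,1,7)
  step pc=8: slti  r3, r0, 11  regs=(0,15,1,1)
  step pc=9: ori   r2, r2, 13  regs=(0,15,13,1)
  step pc=10: sub  r2, r3, r0  regs=(0,15,1,1)
  step pc=11: or   r0, r1, r0  regs=(0,15,1,1)

8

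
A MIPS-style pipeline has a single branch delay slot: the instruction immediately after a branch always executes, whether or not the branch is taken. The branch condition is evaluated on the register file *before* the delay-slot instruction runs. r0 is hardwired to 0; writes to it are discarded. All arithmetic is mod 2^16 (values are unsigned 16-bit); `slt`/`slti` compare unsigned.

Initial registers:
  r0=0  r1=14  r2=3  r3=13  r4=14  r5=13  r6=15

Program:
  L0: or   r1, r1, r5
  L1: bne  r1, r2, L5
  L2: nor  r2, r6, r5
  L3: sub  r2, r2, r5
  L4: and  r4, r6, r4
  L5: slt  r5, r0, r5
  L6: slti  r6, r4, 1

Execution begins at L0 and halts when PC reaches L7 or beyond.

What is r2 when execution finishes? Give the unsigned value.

65520

PC=0  or   r1, r1, r5        | r0=0 r1=15 r2=3 r3=13 r4=14 r5=13 r6=15
PC=1  bne  r1, r2, L5        | r0=0 r1=15 r2=3 r3=13 r4=14 r5=13 r6=15  [TAKEN]
PC=2  nor  r2, r6, r5        | r0=0 r1=15 r2=65520 r3=13 r4=14 r5=13 r6=15
PC=5  slt  r5, r0, r5        | r0=0 r1=15 r2=65520 r3=13 r4=14 r5=1 r6=15
PC=6  slti  r6, r4, 1        | r0=0 r1=15 r2=65520 r3=13 r4=14 r5=1 r6=0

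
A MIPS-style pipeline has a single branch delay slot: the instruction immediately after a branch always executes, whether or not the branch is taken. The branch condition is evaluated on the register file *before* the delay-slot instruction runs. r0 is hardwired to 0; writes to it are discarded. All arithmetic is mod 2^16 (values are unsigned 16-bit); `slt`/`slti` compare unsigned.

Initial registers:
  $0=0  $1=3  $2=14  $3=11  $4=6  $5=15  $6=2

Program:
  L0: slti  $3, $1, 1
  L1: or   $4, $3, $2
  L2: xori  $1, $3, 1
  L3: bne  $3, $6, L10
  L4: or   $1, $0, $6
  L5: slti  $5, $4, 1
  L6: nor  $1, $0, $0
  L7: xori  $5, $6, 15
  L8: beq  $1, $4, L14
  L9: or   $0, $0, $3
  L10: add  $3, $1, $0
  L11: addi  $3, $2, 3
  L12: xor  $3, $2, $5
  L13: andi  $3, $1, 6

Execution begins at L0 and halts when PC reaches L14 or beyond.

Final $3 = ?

#0 slti  $3, $1, 1 ; 0/3/14/0/6/15/2
#1 or   $4, $3, $2 ; 0/3/14/0/14/15/2
#2 xori  $1, $3, 1 ; 0/1/14/0/14/15/2
#3 bne  $3, $6, L10 ; 0/1/14/0/14/15/2 ; →target
#4 or   $1, $0, $6 ; 0/2/14/0/14/15/2
#10 add  $3, $1, $0 ; 0/2/14/2/14/15/2
#11 addi  $3, $2, 3 ; 0/2/14/17/14/15/2
#12 xor  $3, $2, $5 ; 0/2/14/1/14/15/2
#13 andi  $3, $1, 6 ; 0/2/14/2/14/15/2

2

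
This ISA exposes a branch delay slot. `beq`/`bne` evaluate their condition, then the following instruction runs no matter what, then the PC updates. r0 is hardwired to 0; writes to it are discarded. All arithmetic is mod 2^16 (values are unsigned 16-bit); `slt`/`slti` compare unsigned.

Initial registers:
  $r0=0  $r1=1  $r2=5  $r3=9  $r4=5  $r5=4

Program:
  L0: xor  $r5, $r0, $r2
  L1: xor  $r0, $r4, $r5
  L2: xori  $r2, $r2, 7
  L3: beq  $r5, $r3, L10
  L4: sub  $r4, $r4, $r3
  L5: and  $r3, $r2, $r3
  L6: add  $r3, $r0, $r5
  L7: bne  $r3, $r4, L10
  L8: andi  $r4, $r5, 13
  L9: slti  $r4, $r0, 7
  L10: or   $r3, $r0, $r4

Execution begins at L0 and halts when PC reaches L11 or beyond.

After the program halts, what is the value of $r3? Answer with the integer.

5

#0 xor  $r5, $r0, $r2 ; 0/1/5/9/5/5
#1 xor  $r0, $r4, $r5 ; 0/1/5/9/5/5
#2 xori  $r2, $r2, 7 ; 0/1/2/9/5/5
#3 beq  $r5, $r3, L10 ; 0/1/2/9/5/5 ; →fallthru
#4 sub  $r4, $r4, $r3 ; 0/1/2/9/65532/5
#5 and  $r3, $r2, $r3 ; 0/1/2/0/65532/5
#6 add  $r3, $r0, $r5 ; 0/1/2/5/65532/5
#7 bne  $r3, $r4, L10 ; 0/1/2/5/65532/5 ; →target
#8 andi  $r4, $r5, 13 ; 0/1/2/5/5/5
#10 or   $r3, $r0, $r4 ; 0/1/2/5/5/5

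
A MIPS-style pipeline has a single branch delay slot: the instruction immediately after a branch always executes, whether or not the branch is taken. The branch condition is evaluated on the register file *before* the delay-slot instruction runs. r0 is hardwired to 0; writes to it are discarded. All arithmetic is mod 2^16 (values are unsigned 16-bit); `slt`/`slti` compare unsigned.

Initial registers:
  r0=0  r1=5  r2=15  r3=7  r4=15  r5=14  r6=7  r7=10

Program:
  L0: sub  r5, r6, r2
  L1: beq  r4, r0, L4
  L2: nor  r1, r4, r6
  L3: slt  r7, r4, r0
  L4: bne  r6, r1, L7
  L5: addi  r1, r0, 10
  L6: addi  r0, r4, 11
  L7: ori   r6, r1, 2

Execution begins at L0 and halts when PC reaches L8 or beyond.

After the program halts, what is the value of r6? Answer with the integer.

10

  step pc=0: sub  r5, r6, r2  regs=(0,5,15,7,15,65528,7,10)
  step pc=1: beq  r4, r0, L4  cond=F  regs=(0,5,15,7,15,65528,7,10)
  step pc=2: nor  r1, r4, r6  regs=(0,65520,15,7,15,65528,7,10)
  step pc=3: slt  r7, r4, r0  regs=(0,65520,15,7,15,65528,7,0)
  step pc=4: bne  r6, r1, L7  cond=T  regs=(0,65520,15,7,15,65528,7,0)
  step pc=5: addi  r1, r0, 10  regs=(0,10,15,7,15,65528,7,0)
  step pc=7: ori   r6, r1, 2  regs=(0,10,15,7,15,65528,10,0)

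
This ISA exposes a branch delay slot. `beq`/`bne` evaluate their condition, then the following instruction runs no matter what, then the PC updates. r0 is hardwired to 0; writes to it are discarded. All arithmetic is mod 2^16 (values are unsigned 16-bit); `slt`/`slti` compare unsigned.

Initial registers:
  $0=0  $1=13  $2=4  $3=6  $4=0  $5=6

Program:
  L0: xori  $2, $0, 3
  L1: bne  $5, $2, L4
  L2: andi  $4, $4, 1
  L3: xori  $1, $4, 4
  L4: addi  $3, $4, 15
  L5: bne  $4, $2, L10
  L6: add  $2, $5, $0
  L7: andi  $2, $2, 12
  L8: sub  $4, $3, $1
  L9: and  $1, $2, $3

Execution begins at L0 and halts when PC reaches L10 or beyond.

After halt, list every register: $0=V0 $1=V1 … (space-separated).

[0] xori  $2, $0, 3  →  {$0:0, $1:13, $2:3, $3:6, $4:0, $5:6}
[1] bne  $5, $2, L4  →  {$0:0, $1:13, $2:3, $3:6, $4:0, $5:6}  ⟨branch taken⟩
[2] andi  $4, $4, 1  →  {$0:0, $1:13, $2:3, $3:6, $4:0, $5:6}
[4] addi  $3, $4, 15  →  {$0:0, $1:13, $2:3, $3:15, $4:0, $5:6}
[5] bne  $4, $2, L10  →  {$0:0, $1:13, $2:3, $3:15, $4:0, $5:6}  ⟨branch taken⟩
[6] add  $2, $5, $0  →  {$0:0, $1:13, $2:6, $3:15, $4:0, $5:6}

$0=0 $1=13 $2=6 $3=15 $4=0 $5=6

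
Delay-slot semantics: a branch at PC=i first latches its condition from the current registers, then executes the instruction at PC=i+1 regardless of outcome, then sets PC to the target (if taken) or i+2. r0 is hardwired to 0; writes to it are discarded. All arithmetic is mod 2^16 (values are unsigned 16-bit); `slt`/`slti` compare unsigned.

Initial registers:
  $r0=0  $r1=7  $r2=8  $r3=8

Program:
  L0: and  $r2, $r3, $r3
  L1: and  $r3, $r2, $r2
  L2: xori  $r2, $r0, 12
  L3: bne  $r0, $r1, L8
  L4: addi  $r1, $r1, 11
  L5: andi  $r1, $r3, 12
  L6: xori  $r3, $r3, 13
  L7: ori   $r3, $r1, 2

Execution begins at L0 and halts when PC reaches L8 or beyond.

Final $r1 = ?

  step pc=0: and  $r2, $r3, $r3  regs=(0,7,8,8)
  step pc=1: and  $r3, $r2, $r2  regs=(0,7,8,8)
  step pc=2: xori  $r2, $r0, 12  regs=(0,7,12,8)
  step pc=3: bne  $r0, $r1, L8  cond=T  regs=(0,7,12,8)
  step pc=4: addi  $r1, $r1, 11  regs=(0,18,12,8)

18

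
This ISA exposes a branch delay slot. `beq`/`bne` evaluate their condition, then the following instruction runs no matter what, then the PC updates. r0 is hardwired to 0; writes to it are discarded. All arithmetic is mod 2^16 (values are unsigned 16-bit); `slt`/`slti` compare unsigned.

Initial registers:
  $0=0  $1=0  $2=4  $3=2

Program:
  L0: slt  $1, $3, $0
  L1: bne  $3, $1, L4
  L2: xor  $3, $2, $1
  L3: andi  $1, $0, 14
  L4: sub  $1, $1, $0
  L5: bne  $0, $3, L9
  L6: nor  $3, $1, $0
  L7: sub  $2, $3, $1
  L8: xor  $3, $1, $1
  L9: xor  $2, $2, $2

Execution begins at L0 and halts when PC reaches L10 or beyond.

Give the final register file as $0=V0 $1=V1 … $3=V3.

$0=0 $1=0 $2=0 $3=65535

[0] slt  $1, $3, $0  →  {$0:0, $1:0, $2:4, $3:2}
[1] bne  $3, $1, L4  →  {$0:0, $1:0, $2:4, $3:2}  ⟨branch taken⟩
[2] xor  $3, $2, $1  →  {$0:0, $1:0, $2:4, $3:4}
[4] sub  $1, $1, $0  →  {$0:0, $1:0, $2:4, $3:4}
[5] bne  $0, $3, L9  →  {$0:0, $1:0, $2:4, $3:4}  ⟨branch taken⟩
[6] nor  $3, $1, $0  →  {$0:0, $1:0, $2:4, $3:65535}
[9] xor  $2, $2, $2  →  {$0:0, $1:0, $2:0, $3:65535}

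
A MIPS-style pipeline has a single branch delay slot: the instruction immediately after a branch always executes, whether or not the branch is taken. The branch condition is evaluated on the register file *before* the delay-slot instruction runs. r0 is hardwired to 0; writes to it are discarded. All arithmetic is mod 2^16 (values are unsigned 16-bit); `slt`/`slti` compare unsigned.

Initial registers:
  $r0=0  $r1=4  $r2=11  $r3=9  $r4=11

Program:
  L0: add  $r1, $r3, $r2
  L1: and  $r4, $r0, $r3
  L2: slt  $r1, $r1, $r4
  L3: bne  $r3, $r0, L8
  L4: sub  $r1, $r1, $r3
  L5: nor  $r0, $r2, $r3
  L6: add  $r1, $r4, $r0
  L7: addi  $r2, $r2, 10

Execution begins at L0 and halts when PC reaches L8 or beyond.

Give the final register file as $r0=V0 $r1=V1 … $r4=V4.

$r0=0 $r1=65527 $r2=11 $r3=9 $r4=0

[0] add  $r1, $r3, $r2  →  {$r0:0, $r1:20, $r2:11, $r3:9, $r4:11}
[1] and  $r4, $r0, $r3  →  {$r0:0, $r1:20, $r2:11, $r3:9, $r4:0}
[2] slt  $r1, $r1, $r4  →  {$r0:0, $r1:0, $r2:11, $r3:9, $r4:0}
[3] bne  $r3, $r0, L8  →  {$r0:0, $r1:0, $r2:11, $r3:9, $r4:0}  ⟨branch taken⟩
[4] sub  $r1, $r1, $r3  →  {$r0:0, $r1:65527, $r2:11, $r3:9, $r4:0}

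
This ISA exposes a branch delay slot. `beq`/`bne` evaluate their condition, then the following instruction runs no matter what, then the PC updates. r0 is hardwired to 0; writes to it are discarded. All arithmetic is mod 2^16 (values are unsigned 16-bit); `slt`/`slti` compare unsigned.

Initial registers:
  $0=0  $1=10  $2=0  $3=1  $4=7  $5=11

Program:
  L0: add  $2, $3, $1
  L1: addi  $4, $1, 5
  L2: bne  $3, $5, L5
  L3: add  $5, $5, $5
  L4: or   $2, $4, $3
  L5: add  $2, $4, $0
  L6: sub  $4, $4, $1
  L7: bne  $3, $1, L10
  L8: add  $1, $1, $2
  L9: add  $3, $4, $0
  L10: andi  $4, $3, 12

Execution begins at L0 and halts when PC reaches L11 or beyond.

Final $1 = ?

25

  step pc=0: add  $2, $3, $1  regs=(0,10,11,1,7,11)
  step pc=1: addi  $4, $1, 5  regs=(0,10,11,1,15,11)
  step pc=2: bne  $3, $5, L5  cond=T  regs=(0,10,11,1,15,11)
  step pc=3: add  $5, $5, $5  regs=(0,10,11,1,15,22)
  step pc=5: add  $2, $4, $0  regs=(0,10,15,1,15,22)
  step pc=6: sub  $4, $4, $1  regs=(0,10,15,1,5,22)
  step pc=7: bne  $3, $1, L10  cond=T  regs=(0,10,15,1,5,22)
  step pc=8: add  $1, $1, $2  regs=(0,25,15,1,5,22)
  step pc=10: andi  $4, $3, 12  regs=(0,25,15,1,0,22)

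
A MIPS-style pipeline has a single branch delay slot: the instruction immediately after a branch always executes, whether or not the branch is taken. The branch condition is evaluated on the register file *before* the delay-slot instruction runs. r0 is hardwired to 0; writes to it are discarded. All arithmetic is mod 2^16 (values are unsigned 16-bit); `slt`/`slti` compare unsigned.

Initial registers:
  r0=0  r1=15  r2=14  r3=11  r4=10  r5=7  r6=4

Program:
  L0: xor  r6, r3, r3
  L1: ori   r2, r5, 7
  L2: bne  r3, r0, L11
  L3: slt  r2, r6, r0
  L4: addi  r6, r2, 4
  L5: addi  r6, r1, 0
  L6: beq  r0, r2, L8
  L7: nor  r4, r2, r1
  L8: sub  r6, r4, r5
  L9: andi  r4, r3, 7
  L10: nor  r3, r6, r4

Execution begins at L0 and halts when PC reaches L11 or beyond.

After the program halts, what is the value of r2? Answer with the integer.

0

PC=0  xor  r6, r3, r3        | r0=0 r1=15 r2=14 r3=11 r4=10 r5=7 r6=0
PC=1  ori   r2, r5, 7        | r0=0 r1=15 r2=7 r3=11 r4=10 r5=7 r6=0
PC=2  bne  r3, r0, L11       | r0=0 r1=15 r2=7 r3=11 r4=10 r5=7 r6=0  [TAKEN]
PC=3  slt  r2, r6, r0        | r0=0 r1=15 r2=0 r3=11 r4=10 r5=7 r6=0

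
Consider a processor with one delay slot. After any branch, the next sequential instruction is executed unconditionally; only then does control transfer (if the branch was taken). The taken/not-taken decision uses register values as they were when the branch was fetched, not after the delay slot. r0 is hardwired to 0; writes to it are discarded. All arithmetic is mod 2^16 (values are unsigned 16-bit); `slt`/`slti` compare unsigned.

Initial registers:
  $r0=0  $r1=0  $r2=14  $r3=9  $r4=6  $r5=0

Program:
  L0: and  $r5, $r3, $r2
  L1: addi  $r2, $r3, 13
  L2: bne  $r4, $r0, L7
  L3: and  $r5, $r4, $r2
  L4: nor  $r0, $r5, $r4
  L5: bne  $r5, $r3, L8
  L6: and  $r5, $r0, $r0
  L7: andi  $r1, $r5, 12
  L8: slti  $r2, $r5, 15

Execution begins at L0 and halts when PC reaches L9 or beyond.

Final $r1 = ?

  step pc=0: and  $r5, $r3, $r2  regs=(0,0,14,9,6,8)
  step pc=1: addi  $r2, $r3, 13  regs=(0,0,22,9,6,8)
  step pc=2: bne  $r4, $r0, L7  cond=T  regs=(0,0,22,9,6,8)
  step pc=3: and  $r5, $r4, $r2  regs=(0,0,22,9,6,6)
  step pc=7: andi  $r1, $r5, 12  regs=(0,4,22,9,6,6)
  step pc=8: slti  $r2, $r5, 15  regs=(0,4,1,9,6,6)

4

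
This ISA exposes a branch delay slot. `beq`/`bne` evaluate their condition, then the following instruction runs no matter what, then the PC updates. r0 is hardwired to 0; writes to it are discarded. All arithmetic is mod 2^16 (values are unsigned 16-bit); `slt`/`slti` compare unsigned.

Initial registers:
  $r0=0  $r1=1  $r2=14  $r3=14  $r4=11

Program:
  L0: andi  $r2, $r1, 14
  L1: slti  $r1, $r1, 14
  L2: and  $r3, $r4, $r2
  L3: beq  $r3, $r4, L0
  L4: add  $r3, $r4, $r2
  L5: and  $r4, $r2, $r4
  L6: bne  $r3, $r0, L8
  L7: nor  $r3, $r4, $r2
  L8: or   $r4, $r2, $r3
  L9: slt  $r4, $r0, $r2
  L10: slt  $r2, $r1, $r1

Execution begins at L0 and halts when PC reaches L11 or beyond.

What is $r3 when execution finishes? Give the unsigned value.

65535

[0] andi  $r2, $r1, 14  →  {$r0:0, $r1:1, $r2:0, $r3:14, $r4:11}
[1] slti  $r1, $r1, 14  →  {$r0:0, $r1:1, $r2:0, $r3:14, $r4:11}
[2] and  $r3, $r4, $r2  →  {$r0:0, $r1:1, $r2:0, $r3:0, $r4:11}
[3] beq  $r3, $r4, L0  →  {$r0:0, $r1:1, $r2:0, $r3:0, $r4:11}  ⟨branch fallthrough⟩
[4] add  $r3, $r4, $r2  →  {$r0:0, $r1:1, $r2:0, $r3:11, $r4:11}
[5] and  $r4, $r2, $r4  →  {$r0:0, $r1:1, $r2:0, $r3:11, $r4:0}
[6] bne  $r3, $r0, L8  →  {$r0:0, $r1:1, $r2:0, $r3:11, $r4:0}  ⟨branch taken⟩
[7] nor  $r3, $r4, $r2  →  {$r0:0, $r1:1, $r2:0, $r3:65535, $r4:0}
[8] or   $r4, $r2, $r3  →  {$r0:0, $r1:1, $r2:0, $r3:65535, $r4:65535}
[9] slt  $r4, $r0, $r2  →  {$r0:0, $r1:1, $r2:0, $r3:65535, $r4:0}
[10] slt  $r2, $r1, $r1  →  {$r0:0, $r1:1, $r2:0, $r3:65535, $r4:0}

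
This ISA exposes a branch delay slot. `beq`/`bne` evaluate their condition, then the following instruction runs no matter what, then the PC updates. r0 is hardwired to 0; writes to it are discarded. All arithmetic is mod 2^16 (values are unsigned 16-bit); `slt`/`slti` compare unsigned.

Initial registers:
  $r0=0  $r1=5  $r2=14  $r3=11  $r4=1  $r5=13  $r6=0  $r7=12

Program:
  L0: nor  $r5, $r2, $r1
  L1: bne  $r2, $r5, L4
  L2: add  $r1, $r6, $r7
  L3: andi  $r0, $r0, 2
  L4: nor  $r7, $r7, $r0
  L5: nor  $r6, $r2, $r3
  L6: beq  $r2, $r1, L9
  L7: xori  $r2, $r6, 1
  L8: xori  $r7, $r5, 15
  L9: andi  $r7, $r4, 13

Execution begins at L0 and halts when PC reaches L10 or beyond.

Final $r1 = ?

PC=0  nor  $r5, $r2, $r1     | $r0=0 $r1=5 $r2=14 $r3=11 $r4=1 $r5=65520 $r6=0 $r7=12
PC=1  bne  $r2, $r5, L4      | $r0=0 $r1=5 $r2=14 $r3=11 $r4=1 $r5=65520 $r6=0 $r7=12  [TAKEN]
PC=2  add  $r1, $r6, $r7     | $r0=0 $r1=12 $r2=14 $r3=11 $r4=1 $r5=65520 $r6=0 $r7=12
PC=4  nor  $r7, $r7, $r0     | $r0=0 $r1=12 $r2=14 $r3=11 $r4=1 $r5=65520 $r6=0 $r7=65523
PC=5  nor  $r6, $r2, $r3     | $r0=0 $r1=12 $r2=14 $r3=11 $r4=1 $r5=65520 $r6=65520 $r7=65523
PC=6  beq  $r2, $r1, L9      | $r0=0 $r1=12 $r2=14 $r3=11 $r4=1 $r5=65520 $r6=65520 $r7=65523  [not taken]
PC=7  xori  $r2, $r6, 1      | $r0=0 $r1=12 $r2=65521 $r3=11 $r4=1 $r5=65520 $r6=65520 $r7=65523
PC=8  xori  $r7, $r5, 15     | $r0=0 $r1=12 $r2=65521 $r3=11 $r4=1 $r5=65520 $r6=65520 $r7=65535
PC=9  andi  $r7, $r4, 13     | $r0=0 $r1=12 $r2=65521 $r3=11 $r4=1 $r5=65520 $r6=65520 $r7=1

12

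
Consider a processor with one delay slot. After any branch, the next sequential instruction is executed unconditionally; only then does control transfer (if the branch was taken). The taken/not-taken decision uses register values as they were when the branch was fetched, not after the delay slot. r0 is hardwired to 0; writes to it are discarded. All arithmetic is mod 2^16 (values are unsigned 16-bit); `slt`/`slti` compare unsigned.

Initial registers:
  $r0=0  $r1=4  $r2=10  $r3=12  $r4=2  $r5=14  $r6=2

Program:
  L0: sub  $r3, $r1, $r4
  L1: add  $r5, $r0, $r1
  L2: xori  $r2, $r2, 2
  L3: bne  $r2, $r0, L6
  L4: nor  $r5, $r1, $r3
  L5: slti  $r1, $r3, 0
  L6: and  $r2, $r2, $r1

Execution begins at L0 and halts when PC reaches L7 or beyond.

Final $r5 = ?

  step pc=0: sub  $r3, $r1, $r4  regs=(0,4,10,2,2,14,2)
  step pc=1: add  $r5, $r0, $r1  regs=(0,4,10,2,2,4,2)
  step pc=2: xori  $r2, $r2, 2  regs=(0,4,8,2,2,4,2)
  step pc=3: bne  $r2, $r0, L6  cond=T  regs=(0,4,8,2,2,4,2)
  step pc=4: nor  $r5, $r1, $r3  regs=(0,4,8,2,2,65529,2)
  step pc=6: and  $r2, $r2, $r1  regs=(0,4,0,2,2,65529,2)

65529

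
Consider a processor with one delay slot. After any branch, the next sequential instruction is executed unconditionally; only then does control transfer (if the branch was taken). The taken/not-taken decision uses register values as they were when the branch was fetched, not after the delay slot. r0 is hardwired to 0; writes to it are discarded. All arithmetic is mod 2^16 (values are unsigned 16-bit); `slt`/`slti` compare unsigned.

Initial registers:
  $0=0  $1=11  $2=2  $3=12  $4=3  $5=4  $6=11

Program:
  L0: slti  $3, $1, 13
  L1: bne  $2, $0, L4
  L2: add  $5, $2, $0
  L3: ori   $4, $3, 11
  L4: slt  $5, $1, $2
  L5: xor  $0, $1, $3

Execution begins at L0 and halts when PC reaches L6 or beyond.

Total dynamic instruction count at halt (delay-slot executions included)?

5

  step pc=0: slti  $3, $1, 13  regs=(0,11,2,1,3,4,11)
  step pc=1: bne  $2, $0, L4  cond=T  regs=(0,11,2,1,3,4,11)
  step pc=2: add  $5, $2, $0  regs=(0,11,2,1,3,2,11)
  step pc=4: slt  $5, $1, $2  regs=(0,11,2,1,3,0,11)
  step pc=5: xor  $0, $1, $3  regs=(0,11,2,1,3,0,11)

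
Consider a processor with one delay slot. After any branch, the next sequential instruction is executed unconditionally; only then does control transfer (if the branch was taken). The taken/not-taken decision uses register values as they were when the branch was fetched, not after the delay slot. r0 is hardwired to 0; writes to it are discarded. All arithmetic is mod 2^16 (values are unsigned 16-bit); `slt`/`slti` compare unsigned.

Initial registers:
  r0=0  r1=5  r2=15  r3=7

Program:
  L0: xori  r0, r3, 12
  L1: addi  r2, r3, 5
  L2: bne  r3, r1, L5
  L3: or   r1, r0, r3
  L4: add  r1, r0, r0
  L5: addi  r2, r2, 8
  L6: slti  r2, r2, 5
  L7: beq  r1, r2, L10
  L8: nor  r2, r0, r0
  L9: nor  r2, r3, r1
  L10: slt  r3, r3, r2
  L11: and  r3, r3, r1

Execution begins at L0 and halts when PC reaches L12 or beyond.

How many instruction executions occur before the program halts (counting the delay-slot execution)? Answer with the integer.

11

#0 xori  r0, r3, 12 ; 0/5/15/7
#1 addi  r2, r3, 5 ; 0/5/12/7
#2 bne  r3, r1, L5 ; 0/5/12/7 ; →target
#3 or   r1, r0, r3 ; 0/7/12/7
#5 addi  r2, r2, 8 ; 0/7/20/7
#6 slti  r2, r2, 5 ; 0/7/0/7
#7 beq  r1, r2, L10 ; 0/7/0/7 ; →fallthru
#8 nor  r2, r0, r0 ; 0/7/65535/7
#9 nor  r2, r3, r1 ; 0/7/65528/7
#10 slt  r3, r3, r2 ; 0/7/65528/1
#11 and  r3, r3, r1 ; 0/7/65528/1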